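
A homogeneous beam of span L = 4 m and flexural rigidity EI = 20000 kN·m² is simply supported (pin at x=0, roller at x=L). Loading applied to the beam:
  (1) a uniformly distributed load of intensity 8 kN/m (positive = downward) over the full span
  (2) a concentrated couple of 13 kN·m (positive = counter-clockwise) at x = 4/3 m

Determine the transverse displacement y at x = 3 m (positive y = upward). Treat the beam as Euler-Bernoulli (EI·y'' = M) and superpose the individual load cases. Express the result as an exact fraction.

y(3) = -991/1440000 m

Load 1 — uniform load w=8 kN/m over full span:
  y_1 = -wx(L³-2Lx²+x³)/(24EI) = -8·3·(4³-2·4·3²+3³)/(24·20000) = -19/20000 m
Load 2 — applied couple M₀=13 kN·m at a=4/3 m (b=L-a=8/3):
  y_2 = (M₀x³/(6L)-M₀(x-a)²/2+C₁x)/EI  [x>a] with C₁=M₀(3b²-L²)/(6L)=26/9 = (13·3³/(6·4)-13·(3-(4/3))²/2+(26/9)·3)/20000 = 377/1440000 m
Superposition: y = Σ y_i = -991/1440000 m ≈ -0.000688 m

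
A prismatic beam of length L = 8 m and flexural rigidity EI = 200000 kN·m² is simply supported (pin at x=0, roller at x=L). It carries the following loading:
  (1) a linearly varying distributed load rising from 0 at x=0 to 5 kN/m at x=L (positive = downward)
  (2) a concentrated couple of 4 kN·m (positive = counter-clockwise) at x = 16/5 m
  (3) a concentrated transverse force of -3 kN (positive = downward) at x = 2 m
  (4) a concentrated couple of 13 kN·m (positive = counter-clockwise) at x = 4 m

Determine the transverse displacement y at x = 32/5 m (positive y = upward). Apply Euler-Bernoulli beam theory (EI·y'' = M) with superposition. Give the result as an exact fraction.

Load 1 — triangular load w₀=5 kN/m (0→w₀ over full span):
  y_1 = -w₀x(7L⁴-10L²x²+3x⁴)/(360LEI) = -5·(32/5)·(7·8⁴-10·8²·(32/5)²+3·(32/5)⁴)/(360·8·200000) = -4064/9765625 m
Load 2 — applied couple M₀=4 kN·m at a=16/5 m (b=L-a=24/5):
  y_2 = (M₀x³/(6L)-M₀(x-a)²/2+C₁x)/EI  [x>a] with C₁=M₀(3b²-L²)/(6L)=32/75 = (4·(32/5)³/(6·8)-4·((32/5)-(16/5))²/2+(32/75)·(32/5))/200000 = 8/390625 m
Load 3 — point force P=-3 kN at a=2 m (b=L-a=6):
  y_3 = -Pa(L-x)(2Lx-a²-x²)/(6LEI)  [x>a] = -(-3)·2·(8-(32/5))·(2·8·(32/5)-2²-(32/5)²)/(6·8·200000) = 359/6250000 m
Load 4 — applied couple M₀=13 kN·m at a=4 m (b=L-a=4):
  y_4 = (M₀x³/(6L)-M₀(x-a)²/2+C₁x)/EI  [x>a] with C₁=M₀(3b²-L²)/(6L)=-13/3 = (13·(32/5)³/(6·8)-13·((32/5)-4)²/2+(-13/3)·(32/5))/200000 = 91/3125000 m
Superposition: y = Σ y_i = -48299/156250000 m ≈ -0.000309 m

y(32/5) = -48299/156250000 m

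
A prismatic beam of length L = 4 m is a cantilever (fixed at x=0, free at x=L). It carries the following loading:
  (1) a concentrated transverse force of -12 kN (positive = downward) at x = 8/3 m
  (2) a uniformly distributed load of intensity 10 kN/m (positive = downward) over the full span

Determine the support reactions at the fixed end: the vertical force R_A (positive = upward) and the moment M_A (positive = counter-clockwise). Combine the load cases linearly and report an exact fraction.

Load 1 — point force P=-12 kN at a=8/3 m (b=L-a=4/3):
  R_A = P = (-12) = -12 kN
  M_A = Pa = (-12)·(8/3) = -32 kN·m
Load 2 — uniform load w=10 kN/m over full span:
  R_A = wL = 10·4 = 40 kN
  M_A = wL²/2 = 10·4²/2 = 80 kN·m
Superposition: R_A = 28 kN, M_A = 48 kN·m

R_A = 28 kN, M_A = 48 kN·m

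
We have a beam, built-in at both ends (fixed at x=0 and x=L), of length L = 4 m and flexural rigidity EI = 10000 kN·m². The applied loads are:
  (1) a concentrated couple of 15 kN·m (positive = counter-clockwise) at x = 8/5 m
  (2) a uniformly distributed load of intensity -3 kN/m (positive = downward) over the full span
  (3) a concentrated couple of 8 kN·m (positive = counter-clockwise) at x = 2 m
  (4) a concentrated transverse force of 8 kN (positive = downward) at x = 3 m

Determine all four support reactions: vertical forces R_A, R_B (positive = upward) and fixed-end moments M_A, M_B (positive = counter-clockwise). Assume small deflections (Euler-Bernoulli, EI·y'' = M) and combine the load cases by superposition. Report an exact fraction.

R_A = 73/20 kN, M_A = 13/10 kN·m, R_B = -153/20 kN, M_B = 63/10 kN·m

Load 1 — applied couple M₀=15 kN·m at a=8/5 m (b=L-a=12/5):
  R_A = 6M₀ab/L³ = 6·15·(8/5)·(12/5)/4³ = 27/5 kN
  M_A = M₀b(2a-b)/L² = 15·(12/5)·(2·(8/5)-(12/5))/4² = 9/5 kN·m
  R_B = -6M₀ab/L³ = -6·15·(8/5)·(12/5)/4³ = -27/5 kN
  M_B = M₀a(2b-a)/L² = 15·(8/5)·(2·(12/5)-(8/5))/4² = 24/5 kN·m
Load 2 — uniform load w=-3 kN/m over full span:
  R_A = wL/2 = (-3)·4/2 = -6 kN
  M_A = wL²/12 = (-3)·4²/12 = -4 kN·m
  R_B = wL/2 = (-3)·4/2 = -6 kN
  M_B = -wL²/12 = -(-3)·4²/12 = 4 kN·m
Load 3 — applied couple M₀=8 kN·m at a=2 m (b=L-a=2):
  R_A = 6M₀ab/L³ = 6·8·2·2/4³ = 3 kN
  M_A = M₀b(2a-b)/L² = 8·2·(2·2-2)/4² = 2 kN·m
  R_B = -6M₀ab/L³ = -6·8·2·2/4³ = -3 kN
  M_B = M₀a(2b-a)/L² = 8·2·(2·2-2)/4² = 2 kN·m
Load 4 — point force P=8 kN at a=3 m (b=L-a=1):
  R_A = Pb²(3a+b)/L³ = 8·1²·(3·3+1)/4³ = 5/4 kN
  M_A = Pab²/L² = 8·3·1²/4² = 3/2 kN·m
  R_B = Pa²(a+3b)/L³ = 8·3²·(3+3·1)/4³ = 27/4 kN
  M_B = -Pa²b/L² = -8·3²·1/4² = -9/2 kN·m
Superposition: R_A = 73/20 kN, M_A = 13/10 kN·m, R_B = -153/20 kN, M_B = 63/10 kN·m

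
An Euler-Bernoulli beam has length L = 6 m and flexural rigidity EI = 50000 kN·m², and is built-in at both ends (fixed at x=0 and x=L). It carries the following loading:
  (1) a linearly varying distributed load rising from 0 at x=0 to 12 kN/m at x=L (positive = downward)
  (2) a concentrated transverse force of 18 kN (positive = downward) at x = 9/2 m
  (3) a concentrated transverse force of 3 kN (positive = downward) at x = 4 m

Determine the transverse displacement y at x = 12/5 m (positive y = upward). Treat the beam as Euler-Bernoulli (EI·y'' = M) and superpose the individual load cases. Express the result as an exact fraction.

Load 1 — triangular load w₀=12 kN/m (0→w₀ over full span):
  y_1 = -w₀x²(L-x)²(x+2L)/(120LEI) = -12·(12/5)²·(6-(12/5))²·((12/5)+2·6)/(120·6·50000) = -17496/48828125 m
Load 2 — point force P=18 kN at a=9/2 m (b=L-a=3/2):
  y_2 = -Pb²x²(3aL-(3a+b)x)/(6L³EI)  [x≤a] = -18·(3/2)²·(12/5)²·(3·(9/2)·6-(3·(9/2)+(3/2))·(12/5))/(6·6³·50000) = -81/500000 m
Load 3 — point force P=3 kN at a=4 m (b=L-a=2):
  y_3 = -Pb²x²(3aL-(3a+b)x)/(6L³EI)  [x≤a] = -3·2²·(12/5)²·(3·4·6-(3·4+2)·(12/5))/(6·6³·50000) = -16/390625 m
Superposition: y = Σ y_i = -876997/1562500000 m ≈ -0.000561 m

y(12/5) = -876997/1562500000 m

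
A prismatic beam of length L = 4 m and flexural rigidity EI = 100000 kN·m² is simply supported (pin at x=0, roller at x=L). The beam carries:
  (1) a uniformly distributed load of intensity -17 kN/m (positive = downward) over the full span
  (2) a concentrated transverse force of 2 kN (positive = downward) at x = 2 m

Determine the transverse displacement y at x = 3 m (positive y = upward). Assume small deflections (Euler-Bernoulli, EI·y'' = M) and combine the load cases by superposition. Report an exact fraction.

y(3) = 37/96000 m

Load 1 — uniform load w=-17 kN/m over full span:
  y_1 = -wx(L³-2Lx²+x³)/(24EI) = -(-17)·3·(4³-2·4·3²+3³)/(24·100000) = 323/800000 m
Load 2 — point force P=2 kN at a=2 m (b=L-a=2):
  y_2 = -Pa(L-x)(2Lx-a²-x²)/(6LEI)  [x>a] = -2·2·(4-3)·(2·4·3-2²-3²)/(6·4·100000) = -11/600000 m
Superposition: y = Σ y_i = 37/96000 m ≈ 0.000385 m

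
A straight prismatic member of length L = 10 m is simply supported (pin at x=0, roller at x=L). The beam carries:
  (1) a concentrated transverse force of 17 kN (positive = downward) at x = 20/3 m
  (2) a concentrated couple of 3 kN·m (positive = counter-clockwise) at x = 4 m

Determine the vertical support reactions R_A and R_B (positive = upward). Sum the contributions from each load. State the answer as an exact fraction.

R_A = 179/30 kN, R_B = 331/30 kN

Load 1 — point force P=17 kN at a=20/3 m (b=L-a=10/3):
  R_A = Pb/L = 17·(10/3)/10 = 17/3 kN
  R_B = Pa/L = 17·(20/3)/10 = 34/3 kN
Load 2 — applied couple M₀=3 kN·m at a=4 m (b=L-a=6):
  R_A = M₀/L = 3/10 kN
  R_B = -M₀/L = -3/10 kN
Superposition: R_A = 179/30 kN, R_B = 331/30 kN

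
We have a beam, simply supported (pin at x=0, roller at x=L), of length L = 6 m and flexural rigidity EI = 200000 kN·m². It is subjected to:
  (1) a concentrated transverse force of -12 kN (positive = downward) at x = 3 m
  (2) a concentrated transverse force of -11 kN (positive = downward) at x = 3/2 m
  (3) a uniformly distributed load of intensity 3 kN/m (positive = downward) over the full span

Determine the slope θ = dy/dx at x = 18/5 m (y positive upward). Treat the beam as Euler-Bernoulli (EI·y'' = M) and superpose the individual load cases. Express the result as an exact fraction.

Load 1 — point force P=-12 kN at a=3 m (b=L-a=3):
  θ_1 = -Pa(2L²-6Lx+3x²+a²)/(6LEI)  [x>a] = -(-12)·3·(2·6²-6·6·(18/5)+3·(18/5)²+3²)/(6·6·200000) = -243/5000000 rad
Load 2 — point force P=-11 kN at a=3/2 m (b=L-a=9/2):
  θ_2 = -Pa(2L²-6Lx+3x²+a²)/(6LEI)  [x>a] = -(-11)·(3/2)·(2·6²-6·6·(18/5)+3·(18/5)²+(3/2)²)/(6·6·200000) = -6039/160000000 rad
Load 3 — uniform load w=3 kN/m over full span:
  θ_3 = -w(L³-6Lx²+4x³)/(24EI) = -3·(6³-6·6·(18/5)²+4·(18/5)³)/(24·200000) = 999/25000000 rad
Superposition: θ = Σ θ_i = -37107/800000000 rad ≈ -0.000046 rad

θ(18/5) = -37107/800000000 rad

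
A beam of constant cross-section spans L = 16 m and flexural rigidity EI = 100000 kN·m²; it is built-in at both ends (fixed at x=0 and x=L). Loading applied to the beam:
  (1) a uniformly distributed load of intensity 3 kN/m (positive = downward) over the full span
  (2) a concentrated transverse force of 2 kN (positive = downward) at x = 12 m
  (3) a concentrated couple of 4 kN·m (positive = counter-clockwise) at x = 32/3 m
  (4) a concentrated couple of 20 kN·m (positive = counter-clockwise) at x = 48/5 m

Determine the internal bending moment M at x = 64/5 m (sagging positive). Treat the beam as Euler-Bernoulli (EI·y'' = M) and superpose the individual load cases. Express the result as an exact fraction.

Load 1 — uniform load w=3 kN/m over full span:
  M_1 = wLx/2 - wL²/12 - wx²/2 = 3·16·(64/5)/2 - 3·16²/12 - 3·(64/5)²/2 = -64/25 kN·m
Load 2 — point force P=2 kN at a=12 m (b=L-a=4):
  M_2 = Pa²(a+3b)(L-x)/L³ - Pa²b/L²  [x>a] = 2·12²·(12+3·4)·(16-(64/5))/16³ - 2·12²·4/16² = 9/10 kN·m
Load 3 — applied couple M₀=4 kN·m at a=32/3 m (b=L-a=16/3):
  M_3 = R_Ax - M_A - M₀  [x>a] with R_A=1/3, M_A=4/3 = (1/3)·(64/5) - (4/3) - 4 = -16/15 kN·m
Load 4 — applied couple M₀=20 kN·m at a=48/5 m (b=L-a=32/5):
  M_4 = R_Ax - M_A - M₀  [x>a] with R_A=9/5, M_A=32/5 = (9/5)·(64/5) - (32/5) - 20 = -84/25 kN·m
Superposition: M = Σ M_i = -913/150 kN·m ≈ -6.086667 kN·m

M(64/5) = -913/150 kN·m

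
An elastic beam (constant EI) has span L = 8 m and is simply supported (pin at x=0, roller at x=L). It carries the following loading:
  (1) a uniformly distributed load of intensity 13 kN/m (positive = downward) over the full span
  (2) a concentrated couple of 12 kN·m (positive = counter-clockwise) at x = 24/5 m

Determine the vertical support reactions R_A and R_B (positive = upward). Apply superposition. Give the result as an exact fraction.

R_A = 107/2 kN, R_B = 101/2 kN

Load 1 — uniform load w=13 kN/m over full span:
  R_A = wL/2 = 13·8/2 = 52 kN
  R_B = wL/2 = 13·8/2 = 52 kN
Load 2 — applied couple M₀=12 kN·m at a=24/5 m (b=L-a=16/5):
  R_A = M₀/L = 12/8 = 3/2 kN
  R_B = -M₀/L = -12/8 = -3/2 kN
Superposition: R_A = 107/2 kN, R_B = 101/2 kN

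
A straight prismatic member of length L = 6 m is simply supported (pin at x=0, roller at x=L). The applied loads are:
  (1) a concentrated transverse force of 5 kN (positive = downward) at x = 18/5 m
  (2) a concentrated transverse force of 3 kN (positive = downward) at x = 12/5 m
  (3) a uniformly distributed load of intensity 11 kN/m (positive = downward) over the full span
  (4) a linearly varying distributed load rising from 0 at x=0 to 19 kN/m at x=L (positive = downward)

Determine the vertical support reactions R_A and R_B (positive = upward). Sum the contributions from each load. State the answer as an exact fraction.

Load 1 — point force P=5 kN at a=18/5 m (b=L-a=12/5):
  R_A = Pb/L = 5·(12/5)/6 = 2 kN
  R_B = Pa/L = 5·(18/5)/6 = 3 kN
Load 2 — point force P=3 kN at a=12/5 m (b=L-a=18/5):
  R_A = Pb/L = 3·(18/5)/6 = 9/5 kN
  R_B = Pa/L = 3·(12/5)/6 = 6/5 kN
Load 3 — uniform load w=11 kN/m over full span:
  R_A = wL/2 = 11·6/2 = 33 kN
  R_B = wL/2 = 11·6/2 = 33 kN
Load 4 — triangular load w₀=19 kN/m (0→w₀ over full span):
  R_A = w₀L/6 = 19·6/6 = 19 kN
  R_B = w₀L/3 = 19·6/3 = 38 kN
Superposition: R_A = 279/5 kN, R_B = 376/5 kN

R_A = 279/5 kN, R_B = 376/5 kN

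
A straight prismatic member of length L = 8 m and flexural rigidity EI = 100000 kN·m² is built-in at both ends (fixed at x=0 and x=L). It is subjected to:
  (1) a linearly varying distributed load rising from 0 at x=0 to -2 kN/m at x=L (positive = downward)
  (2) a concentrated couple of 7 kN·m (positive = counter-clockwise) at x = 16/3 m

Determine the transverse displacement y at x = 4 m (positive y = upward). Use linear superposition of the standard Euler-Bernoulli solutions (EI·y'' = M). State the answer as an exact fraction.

y(4) = 1/22500 m

Load 1 — triangular load w₀=-2 kN/m (0→w₀ over full span):
  y_1 = -w₀x²(L-x)²(x+2L)/(120LEI) = -(-2)·4²·(8-4)²·(4+2·8)/(120·8·100000) = 1/9375 m
Load 2 — applied couple M₀=7 kN·m at a=16/3 m (b=L-a=8/3):
  y_2 = (R_Ax³/6 - M_Ax²/2)/EI  [x≤a] with R_A=7/6, M_A=7/3 = ((7/6)·4³/6 - (7/3)·4²/2)/100000 = -7/112500 m
Superposition: y = Σ y_i = 1/22500 m ≈ 0.000044 m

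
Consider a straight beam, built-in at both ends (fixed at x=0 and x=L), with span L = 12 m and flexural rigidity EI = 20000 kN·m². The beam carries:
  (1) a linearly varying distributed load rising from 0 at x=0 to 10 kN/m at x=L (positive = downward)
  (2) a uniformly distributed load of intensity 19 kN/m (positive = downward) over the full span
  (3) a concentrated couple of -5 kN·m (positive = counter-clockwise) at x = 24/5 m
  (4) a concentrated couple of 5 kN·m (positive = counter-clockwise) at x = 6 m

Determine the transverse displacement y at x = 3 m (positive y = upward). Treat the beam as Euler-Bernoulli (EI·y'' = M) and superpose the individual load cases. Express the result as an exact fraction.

y(3) = -5733/160000 m

Load 1 — triangular load w₀=10 kN/m (0→w₀ over full span):
  y_1 = -w₀x²(L-x)²(x+2L)/(120LEI) = -10·3²·(12-3)²·(3+2·12)/(120·12·20000) = -2187/320000 m
Load 2 — uniform load w=19 kN/m over full span:
  y_2 = -wx²(L-x)²/(24EI) = -19·3²·(12-3)²/(24·20000) = -4617/160000 m
Load 3 — applied couple M₀=-5 kN·m at a=24/5 m (b=L-a=36/5):
  y_3 = (R_Ax³/6 - M_Ax²/2)/EI  [x≤a] with R_A=-3/5, M_A=-3/5 = ((-3/5)·3³/6 - (-3/5)·3²/2)/20000 = 0 m
Load 4 — applied couple M₀=5 kN·m at a=6 m (b=L-a=6):
  y_4 = (R_Ax³/6 - M_Ax²/2)/EI  [x≤a] with R_A=5/8, M_A=5/4 = ((5/8)·3³/6 - (5/4)·3²/2)/20000 = -9/64000 m
Superposition: y = Σ y_i = -5733/160000 m ≈ -0.035831 m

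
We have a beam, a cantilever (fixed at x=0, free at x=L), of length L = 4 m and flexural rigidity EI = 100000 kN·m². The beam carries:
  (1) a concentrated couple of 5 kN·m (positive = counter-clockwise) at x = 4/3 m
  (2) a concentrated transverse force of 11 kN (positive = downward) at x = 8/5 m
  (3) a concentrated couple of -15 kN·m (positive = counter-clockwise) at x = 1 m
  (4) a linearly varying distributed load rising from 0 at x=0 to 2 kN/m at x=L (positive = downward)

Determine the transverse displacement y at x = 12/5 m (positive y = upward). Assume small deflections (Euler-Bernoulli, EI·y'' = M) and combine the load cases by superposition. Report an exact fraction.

y(12/5) = -18298937/28125000000 m

Load 1 — applied couple M₀=5 kN·m at a=4/3 m (b=L-a=8/3):
  y_1 = M₀a(2x-a)/(2EI)  [x>a] = 5·(4/3)·(2·(12/5)-(4/3))/(2·100000) = 13/112500 m
Load 2 — point force P=11 kN at a=8/5 m (b=L-a=12/5):
  y_2 = -Pa²(3x-a)/(6EI)  [x>a] = -11·(8/5)²·(3·(12/5)-(8/5))/(6·100000) = -308/1171875 m
Load 3 — applied couple M₀=-15 kN·m at a=1 m (b=L-a=3):
  y_3 = M₀a(2x-a)/(2EI)  [x>a] = (-15)·1·(2·(12/5)-1)/(2·100000) = -57/200000 m
Load 4 — triangular load w₀=2 kN/m (0→w₀ over full span):
  y_4 = (w₀Lx³/12-w₀L²x²/6-w₀x⁵/(120L))/EI = (2·4·(12/5)³/12-2·4²·(12/5)²/6-2·(12/5)⁵/(120·4))/100000 = -10662/48828125 m
Superposition: y = Σ y_i = -18298937/28125000000 m ≈ -0.000651 m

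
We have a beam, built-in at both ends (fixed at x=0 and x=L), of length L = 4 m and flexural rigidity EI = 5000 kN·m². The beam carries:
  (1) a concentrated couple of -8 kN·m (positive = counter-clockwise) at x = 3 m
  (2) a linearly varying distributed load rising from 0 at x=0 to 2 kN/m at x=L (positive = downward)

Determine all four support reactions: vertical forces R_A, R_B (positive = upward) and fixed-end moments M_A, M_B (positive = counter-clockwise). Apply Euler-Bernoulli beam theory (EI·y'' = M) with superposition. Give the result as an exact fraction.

R_A = -21/20 kN, M_A = -43/30 kN·m, R_B = 101/20 kN, M_B = -1/10 kN·m

Load 1 — applied couple M₀=-8 kN·m at a=3 m (b=L-a=1):
  R_A = 6M₀ab/L³ = 6·(-8)·3·1/4³ = -9/4 kN
  M_A = M₀b(2a-b)/L² = (-8)·1·(2·3-1)/4² = -5/2 kN·m
  R_B = -6M₀ab/L³ = -6·(-8)·3·1/4³ = 9/4 kN
  M_B = M₀a(2b-a)/L² = (-8)·3·(2·1-3)/4² = 3/2 kN·m
Load 2 — triangular load w₀=2 kN/m (0→w₀ over full span):
  R_A = 3w₀L/20 = 3·2·4/20 = 6/5 kN
  M_A = w₀L²/30 = 2·4²/30 = 16/15 kN·m
  R_B = 7w₀L/20 = 7·2·4/20 = 14/5 kN
  M_B = -w₀L²/20 = -2·4²/20 = -8/5 kN·m
Superposition: R_A = -21/20 kN, M_A = -43/30 kN·m, R_B = 101/20 kN, M_B = -1/10 kN·m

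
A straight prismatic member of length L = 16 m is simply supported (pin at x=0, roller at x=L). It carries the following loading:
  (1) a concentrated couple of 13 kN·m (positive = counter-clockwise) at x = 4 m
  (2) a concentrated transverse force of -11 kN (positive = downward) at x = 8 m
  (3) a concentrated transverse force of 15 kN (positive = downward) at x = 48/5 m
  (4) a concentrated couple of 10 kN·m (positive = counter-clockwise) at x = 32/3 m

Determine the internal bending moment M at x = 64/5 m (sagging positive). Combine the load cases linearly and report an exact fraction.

M(64/5) = 33/5 kN·m

Load 1 — applied couple M₀=13 kN·m at a=4 m (b=L-a=12):
  M_1 = M₀x/L - M₀  [x>a] = 13·(64/5)/16 - 13 = -13/5 kN·m
Load 2 — point force P=-11 kN at a=8 m (b=L-a=8):
  M_2 = Pa(L-x)/L  [x>a] = (-11)·8·(16-(64/5))/16 = -88/5 kN·m
Load 3 — point force P=15 kN at a=48/5 m (b=L-a=32/5):
  M_3 = Pa(L-x)/L  [x>a] = 15·(48/5)·(16-(64/5))/16 = 144/5 kN·m
Load 4 — applied couple M₀=10 kN·m at a=32/3 m (b=L-a=16/3):
  M_4 = M₀x/L - M₀  [x>a] = 10·(64/5)/16 - 10 = -2 kN·m
Superposition: M = Σ M_i = 33/5 kN·m ≈ 6.600000 kN·m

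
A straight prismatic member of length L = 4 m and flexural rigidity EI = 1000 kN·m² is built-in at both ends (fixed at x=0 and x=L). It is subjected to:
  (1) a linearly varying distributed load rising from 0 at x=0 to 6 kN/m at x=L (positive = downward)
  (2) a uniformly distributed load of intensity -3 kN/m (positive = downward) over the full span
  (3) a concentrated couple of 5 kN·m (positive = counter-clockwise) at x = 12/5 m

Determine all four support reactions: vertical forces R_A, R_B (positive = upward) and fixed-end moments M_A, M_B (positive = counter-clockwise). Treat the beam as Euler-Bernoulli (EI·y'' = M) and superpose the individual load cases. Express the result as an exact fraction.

Load 1 — triangular load w₀=6 kN/m (0→w₀ over full span):
  R_A = 3w₀L/20 = 3·6·4/20 = 18/5 kN
  M_A = w₀L²/30 = 6·4²/30 = 16/5 kN·m
  R_B = 7w₀L/20 = 7·6·4/20 = 42/5 kN
  M_B = -w₀L²/20 = -6·4²/20 = -24/5 kN·m
Load 2 — uniform load w=-3 kN/m over full span:
  R_A = wL/2 = (-3)·4/2 = -6 kN
  M_A = wL²/12 = (-3)·4²/12 = -4 kN·m
  R_B = wL/2 = (-3)·4/2 = -6 kN
  M_B = -wL²/12 = -(-3)·4²/12 = 4 kN·m
Load 3 — applied couple M₀=5 kN·m at a=12/5 m (b=L-a=8/5):
  R_A = 6M₀ab/L³ = 6·5·(12/5)·(8/5)/4³ = 9/5 kN
  M_A = M₀b(2a-b)/L² = 5·(8/5)·(2·(12/5)-(8/5))/4² = 8/5 kN·m
  R_B = -6M₀ab/L³ = -6·5·(12/5)·(8/5)/4³ = -9/5 kN
  M_B = M₀a(2b-a)/L² = 5·(12/5)·(2·(8/5)-(12/5))/4² = 3/5 kN·m
Superposition: R_A = -3/5 kN, M_A = 4/5 kN·m, R_B = 3/5 kN, M_B = -1/5 kN·m

R_A = -3/5 kN, M_A = 4/5 kN·m, R_B = 3/5 kN, M_B = -1/5 kN·m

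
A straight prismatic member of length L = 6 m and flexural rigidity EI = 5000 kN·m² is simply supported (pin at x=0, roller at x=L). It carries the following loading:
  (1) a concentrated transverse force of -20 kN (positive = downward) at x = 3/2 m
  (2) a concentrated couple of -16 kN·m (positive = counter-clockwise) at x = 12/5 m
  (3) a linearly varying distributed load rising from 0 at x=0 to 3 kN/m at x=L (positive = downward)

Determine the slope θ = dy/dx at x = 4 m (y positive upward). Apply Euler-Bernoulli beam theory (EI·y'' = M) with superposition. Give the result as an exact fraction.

θ(4) = -5443/3000000 rad

Load 1 — point force P=-20 kN at a=3/2 m (b=L-a=9/2):
  θ_1 = -Pa(2L²-6Lx+3x²+a²)/(6LEI)  [x>a] = -(-20)·(3/2)·(2·6²-6·6·4+3·4²+(3/2)²)/(6·6·5000) = -29/8000 rad
Load 2 — applied couple M₀=-16 kN·m at a=12/5 m (b=L-a=18/5):
  θ_2 = (M₀x²/(2L)-M₀(x-a)+C₁)/EI  [x>a] with C₁=M₀(3b²-L²)/(6L)=-32/25 = ((-16)·4²/(2·6)-(-16)·(4-(12/5))+(-32/25))/5000 = 28/46875 rad
Load 3 — triangular load w₀=3 kN/m (0→w₀ over full span):
  θ_3 = -w₀(7L⁴-30L²x²+15x⁴)/(360LEI) = -3·(7·6⁴-30·6²·4²+15·4⁴)/(360·6·5000) = 91/75000 rad
Superposition: θ = Σ θ_i = -5443/3000000 rad ≈ -0.001814 rad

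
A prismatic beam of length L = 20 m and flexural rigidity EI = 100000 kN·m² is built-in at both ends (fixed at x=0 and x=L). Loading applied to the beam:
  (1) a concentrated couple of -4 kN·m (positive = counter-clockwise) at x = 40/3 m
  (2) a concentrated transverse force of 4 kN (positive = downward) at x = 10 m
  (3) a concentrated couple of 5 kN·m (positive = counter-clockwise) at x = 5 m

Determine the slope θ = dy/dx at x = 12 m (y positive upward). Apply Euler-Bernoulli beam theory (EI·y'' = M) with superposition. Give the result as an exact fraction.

θ(12) = 93/1000000 rad

Load 1 — applied couple M₀=-4 kN·m at a=40/3 m (b=L-a=20/3):
  θ_1 = (R_Ax²/2 - M_Ax)/EI  [x≤a] with R_A=-4/15, M_A=-4/3 = ((-4/15)·12²/2 - (-4/3)·12)/100000 = -1/31250 rad
Load 2 — point force P=4 kN at a=10 m (b=L-a=10):
  θ_2 = Pa²(L-x)(2bL-(3b+a)(L-x))/(2L³EI)  [x>a] = 4·10²·(20-12)·(2·10·20-(3·10+10)·(20-12))/(2·20³·100000) = 1/6250 rad
Load 3 — applied couple M₀=5 kN·m at a=5 m (b=L-a=15):
  θ_3 = (R_Ax²/2 - M_Ax - M₀(x-a))/EI  [x>a] with R_A=9/32, M_A=-15/16 = ((9/32)·12²/2 - (-15/16)·12 - 5·(12-5))/100000 = -7/200000 rad
Superposition: θ = Σ θ_i = 93/1000000 rad ≈ 0.000093 rad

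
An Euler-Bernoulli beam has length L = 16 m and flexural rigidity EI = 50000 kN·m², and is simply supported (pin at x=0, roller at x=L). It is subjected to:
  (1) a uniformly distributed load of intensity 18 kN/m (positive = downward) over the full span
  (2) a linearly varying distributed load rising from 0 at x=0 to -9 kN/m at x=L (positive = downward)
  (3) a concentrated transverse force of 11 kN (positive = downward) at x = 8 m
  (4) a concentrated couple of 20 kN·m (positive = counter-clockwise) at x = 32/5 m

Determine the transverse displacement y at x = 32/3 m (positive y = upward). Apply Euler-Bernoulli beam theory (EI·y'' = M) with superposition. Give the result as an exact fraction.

y(32/3) = -89392/421875 m

Load 1 — uniform load w=18 kN/m over full span:
  y_1 = -wx(L³-2Lx²+x³)/(24EI) = -18·(32/3)·(16³-2·16·(32/3)²+(32/3)³)/(24·50000) = -22528/84375 m
Load 2 — triangular load w₀=-9 kN/m (0→w₀ over full span):
  y_2 = -w₀x(7L⁴-10L²x²+3x⁴)/(360LEI) = -(-9)·(32/3)·(7·16⁴-10·16²·(32/3)²+3·(32/3)⁴)/(360·16·50000) = 17408/253125 m
Load 3 — point force P=11 kN at a=8 m (b=L-a=8):
  y_3 = -Pa(L-x)(2Lx-a²-x²)/(6LEI)  [x>a] = -11·8·(16-(32/3))·(2·16·(32/3)-8²-(32/3)²)/(6·16·50000) = -4048/253125 m
Load 4 — applied couple M₀=20 kN·m at a=32/5 m (b=L-a=48/5):
  y_4 = (M₀x³/(6L)-M₀(x-a)²/2+C₁x)/EI  [x>a] with C₁=M₀(3b²-L²)/(6L)=64/15 = (20·(32/3)³/(6·16)-20·((32/3)-(32/5))²/2+(64/15)·(32/3))/50000 = 2944/1265625 m
Superposition: y = Σ y_i = -89392/421875 m ≈ -0.211892 m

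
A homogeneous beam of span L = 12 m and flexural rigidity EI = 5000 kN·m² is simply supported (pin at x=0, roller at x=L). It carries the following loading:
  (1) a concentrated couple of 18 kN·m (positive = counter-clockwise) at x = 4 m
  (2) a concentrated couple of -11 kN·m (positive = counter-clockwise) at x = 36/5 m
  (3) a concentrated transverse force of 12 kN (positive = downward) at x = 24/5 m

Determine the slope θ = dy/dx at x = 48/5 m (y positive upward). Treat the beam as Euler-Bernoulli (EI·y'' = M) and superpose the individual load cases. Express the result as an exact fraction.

Load 1 — applied couple M₀=18 kN·m at a=4 m (b=L-a=8):
  θ_1 = (M₀x²/(2L)-M₀(x-a)+C₁)/EI  [x>a] with C₁=M₀(3b²-L²)/(6L)=12 = (18·(48/5)²/(2·12)-18·((48/5)-4)+12)/5000 = -123/31250 rad
Load 2 — applied couple M₀=-11 kN·m at a=36/5 m (b=L-a=24/5):
  θ_2 = (M₀x²/(2L)-M₀(x-a)+C₁)/EI  [x>a] with C₁=M₀(3b²-L²)/(6L)=286/25 = ((-11)·(48/5)²/(2·12)-(-11)·((48/5)-(36/5))+(286/25))/5000 = -11/12500 rad
Load 3 — point force P=12 kN at a=24/5 m (b=L-a=36/5):
  θ_3 = -Pa(2L²-6Lx+3x²+a²)/(6LEI)  [x>a] = -12·(24/5)·(2·12²-6·12·(48/5)+3·(48/5)²+(24/5)²)/(6·12·5000) = 1296/78125 rad
Superposition: θ = Σ θ_i = 3679/312500 rad ≈ 0.011773 rad

θ(48/5) = 3679/312500 rad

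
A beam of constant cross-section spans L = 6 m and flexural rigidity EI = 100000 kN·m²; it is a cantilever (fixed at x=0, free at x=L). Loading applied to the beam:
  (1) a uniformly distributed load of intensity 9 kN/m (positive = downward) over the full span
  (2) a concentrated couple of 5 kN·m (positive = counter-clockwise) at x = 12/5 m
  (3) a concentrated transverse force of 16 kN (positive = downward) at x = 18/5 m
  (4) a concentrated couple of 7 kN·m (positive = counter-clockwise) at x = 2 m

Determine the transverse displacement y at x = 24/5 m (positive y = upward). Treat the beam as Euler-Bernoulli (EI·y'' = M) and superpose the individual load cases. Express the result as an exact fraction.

y(24/5) = -420883/31250000 m

Load 1 — uniform load w=9 kN/m over full span:
  y_1 = -wx²(x²-4Lx+6L²)/(24EI) = -9·(24/5)²·((24/5)²-4·6·(24/5)+6·6²)/(24·100000) = -20898/1953125 m
Load 2 — applied couple M₀=5 kN·m at a=12/5 m (b=L-a=18/5):
  y_2 = M₀a(2x-a)/(2EI)  [x>a] = 5·(12/5)·(2·(24/5)-(12/5))/(2·100000) = 27/62500 m
Load 3 — point force P=16 kN at a=18/5 m (b=L-a=12/5):
  y_3 = -Pa²(3x-a)/(6EI)  [x>a] = -16·(18/5)²·(3·(24/5)-(18/5))/(6·100000) = -1458/390625 m
Load 4 — applied couple M₀=7 kN·m at a=2 m (b=L-a=4):
  y_4 = M₀a(2x-a)/(2EI)  [x>a] = 7·2·(2·(24/5)-2)/(2·100000) = 133/250000 m
Superposition: y = Σ y_i = -420883/31250000 m ≈ -0.013468 m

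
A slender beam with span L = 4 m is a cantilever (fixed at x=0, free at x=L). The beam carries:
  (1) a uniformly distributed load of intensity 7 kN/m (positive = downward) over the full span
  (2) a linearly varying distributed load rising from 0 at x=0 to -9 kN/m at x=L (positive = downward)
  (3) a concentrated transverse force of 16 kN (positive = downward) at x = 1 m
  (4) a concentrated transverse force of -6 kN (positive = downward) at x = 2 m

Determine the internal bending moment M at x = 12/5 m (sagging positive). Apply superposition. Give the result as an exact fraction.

Load 1 — uniform load w=7 kN/m over full span:
  M_1 = -w(L-x)²/2 = -7·(4-(12/5))²/2 = -224/25 kN·m
Load 2 — triangular load w₀=-9 kN/m (0→w₀ over full span):
  M_2 = w₀Lx/2 - w₀L²/3 - w₀x³/(6L) = (-9)·4·(12/5)/2 - (-9)·4²/3 - (-9)·(12/5)³/(6·4) = 1248/125 kN·m
Load 3 — point force P=16 kN at a=1 m (b=L-a=3):
  M_3 = 0  [x>a] = 0 kN·m
Load 4 — point force P=-6 kN at a=2 m (b=L-a=2):
  M_4 = 0  [x>a] = 0 kN·m
Superposition: M = Σ M_i = 128/125 kN·m ≈ 1.024000 kN·m

M(12/5) = 128/125 kN·m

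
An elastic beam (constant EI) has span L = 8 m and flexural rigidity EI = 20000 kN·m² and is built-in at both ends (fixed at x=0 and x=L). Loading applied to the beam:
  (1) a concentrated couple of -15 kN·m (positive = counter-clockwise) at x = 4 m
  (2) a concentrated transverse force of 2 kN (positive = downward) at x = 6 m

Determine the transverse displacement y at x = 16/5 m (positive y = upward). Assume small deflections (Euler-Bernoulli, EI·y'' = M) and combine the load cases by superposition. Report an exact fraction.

Load 1 — applied couple M₀=-15 kN·m at a=4 m (b=L-a=4):
  y_1 = (R_Ax³/6 - M_Ax²/2)/EI  [x≤a] with R_A=-45/16, M_A=-15/4 = ((-45/16)·(16/5)³/6 - (-15/4)·(16/5)²/2)/20000 = 3/15625 m
Load 2 — point force P=2 kN at a=6 m (b=L-a=2):
  y_2 = -Pb²x²(3aL-(3a+b)x)/(6L³EI)  [x≤a] = -2·2²·(16/5)²·(3·6·8-(3·6+2)·(16/5))/(6·8³·20000) = -1/9375 m
Superposition: y = Σ y_i = 4/46875 m ≈ 0.000085 m

y(16/5) = 4/46875 m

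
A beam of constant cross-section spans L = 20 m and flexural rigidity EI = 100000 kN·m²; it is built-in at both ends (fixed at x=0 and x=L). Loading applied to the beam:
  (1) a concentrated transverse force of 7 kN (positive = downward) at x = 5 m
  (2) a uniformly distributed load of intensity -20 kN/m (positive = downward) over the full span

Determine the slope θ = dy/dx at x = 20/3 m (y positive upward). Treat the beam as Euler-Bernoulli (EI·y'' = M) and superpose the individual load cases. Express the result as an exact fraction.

θ(20/3) = 6337/648000 rad

Load 1 — point force P=7 kN at a=5 m (b=L-a=15):
  θ_1 = Pa²(L-x)(2bL-(3b+a)(L-x))/(2L³EI)  [x>a] = 7·5²·(20-(20/3))·(2·15·20-(3·15+5)·(20-(20/3)))/(2·20³·100000) = -7/72000 rad
Load 2 — uniform load w=-20 kN/m over full span:
  θ_2 = -wx(L-x)(L-2x)/(12EI) = -(-20)·(20/3)·(20-(20/3))·(20-2·(20/3))/(12·100000) = 4/405 rad
Superposition: θ = Σ θ_i = 6337/648000 rad ≈ 0.009779 rad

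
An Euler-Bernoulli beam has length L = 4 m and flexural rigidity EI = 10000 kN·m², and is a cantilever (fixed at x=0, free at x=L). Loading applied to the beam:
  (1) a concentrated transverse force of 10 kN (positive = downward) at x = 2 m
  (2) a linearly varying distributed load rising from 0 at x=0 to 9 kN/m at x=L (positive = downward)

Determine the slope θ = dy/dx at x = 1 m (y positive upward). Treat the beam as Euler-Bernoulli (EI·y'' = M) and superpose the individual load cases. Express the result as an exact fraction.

θ(1) = -1731/320000 rad

Load 1 — point force P=10 kN at a=2 m (b=L-a=2):
  θ_1 = -Px(2a-x)/(2EI)  [x≤a] = -10·1·(2·2-1)/(2·10000) = -3/2000 rad
Load 2 — triangular load w₀=9 kN/m (0→w₀ over full span):
  θ_2 = (w₀Lx²/4-w₀L²x/3-w₀x⁴/(24L))/EI = (9·4·1²/4-9·4²·1/3-9·1⁴/(24·4))/10000 = -1251/320000 rad
Superposition: θ = Σ θ_i = -1731/320000 rad ≈ -0.005409 rad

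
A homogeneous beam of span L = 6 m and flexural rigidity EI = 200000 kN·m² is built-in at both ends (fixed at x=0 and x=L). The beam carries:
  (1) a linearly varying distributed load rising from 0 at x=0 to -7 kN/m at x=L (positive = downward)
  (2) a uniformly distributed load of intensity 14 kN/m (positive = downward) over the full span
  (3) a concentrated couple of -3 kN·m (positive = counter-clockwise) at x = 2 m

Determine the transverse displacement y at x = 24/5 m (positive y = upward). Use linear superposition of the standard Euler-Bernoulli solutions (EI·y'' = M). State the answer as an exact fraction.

Load 1 — triangular load w₀=-7 kN/m (0→w₀ over full span):
  y_1 = -w₀x²(L-x)²(x+2L)/(120LEI) = -(-7)·(24/5)²·(6-(24/5))²·((24/5)+2·6)/(120·6·200000) = 1323/48828125 m
Load 2 — uniform load w=14 kN/m over full span:
  y_2 = -wx²(L-x)²/(24EI) = -14·(24/5)²·(6-(24/5))²/(24·200000) = -189/1953125 m
Load 3 — applied couple M₀=-3 kN·m at a=2 m (b=L-a=4):
  y_3 = (R_Ax³/6 - M_Ax²/2 - M₀(x-a)²/2)/EI  [x>a] with R_A=-2/3, M_A=0 = ((-2/3)·(24/5)³/6 - 0·(24/5)²/2 - (-3)·((24/5)-2)²/2)/200000 = -33/12500000 m
Superposition: y = Σ y_i = -112989/1562500000 m ≈ -0.000072 m

y(24/5) = -112989/1562500000 m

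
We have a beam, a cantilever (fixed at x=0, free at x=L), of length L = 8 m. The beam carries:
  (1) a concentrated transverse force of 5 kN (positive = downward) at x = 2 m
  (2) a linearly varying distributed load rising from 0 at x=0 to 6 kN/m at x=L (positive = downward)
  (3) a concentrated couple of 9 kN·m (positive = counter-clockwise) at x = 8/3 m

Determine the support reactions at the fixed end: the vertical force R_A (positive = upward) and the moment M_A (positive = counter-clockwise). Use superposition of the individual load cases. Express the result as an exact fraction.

R_A = 29 kN, M_A = 129 kN·m

Load 1 — point force P=5 kN at a=2 m (b=L-a=6):
  R_A = P = 5 kN
  M_A = Pa = 5·2 = 10 kN·m
Load 2 — triangular load w₀=6 kN/m (0→w₀ over full span):
  R_A = w₀L/2 = 6·8/2 = 24 kN
  M_A = w₀L²/3 = 6·8²/3 = 128 kN·m
Load 3 — applied couple M₀=9 kN·m at a=8/3 m (b=L-a=16/3):
  R_A = 0 kN
  M_A = -M₀ = -9 kN·m
Superposition: R_A = 29 kN, M_A = 129 kN·m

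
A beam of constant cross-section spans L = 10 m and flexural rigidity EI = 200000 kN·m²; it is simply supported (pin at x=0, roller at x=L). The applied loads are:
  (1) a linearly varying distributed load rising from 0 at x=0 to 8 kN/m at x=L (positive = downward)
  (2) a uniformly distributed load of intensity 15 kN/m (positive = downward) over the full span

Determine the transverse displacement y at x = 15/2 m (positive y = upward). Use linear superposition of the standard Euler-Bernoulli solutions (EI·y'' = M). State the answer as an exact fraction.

y(15/2) = -1093/122880 m

Load 1 — triangular load w₀=8 kN/m (0→w₀ over full span):
  y_1 = -w₀x(7L⁴-10L²x²+3x⁴)/(360LEI) = -8·(15/2)·(7·10⁴-10·10²·(15/2)²+3·(15/2)⁴)/(360·10·200000) = -119/61440 m
Load 2 — uniform load w=15 kN/m over full span:
  y_2 = -wx(L³-2Lx²+x³)/(24EI) = -15·(15/2)·(10³-2·10·(15/2)²+(15/2)³)/(24·200000) = -57/8192 m
Superposition: y = Σ y_i = -1093/122880 m ≈ -0.008895 m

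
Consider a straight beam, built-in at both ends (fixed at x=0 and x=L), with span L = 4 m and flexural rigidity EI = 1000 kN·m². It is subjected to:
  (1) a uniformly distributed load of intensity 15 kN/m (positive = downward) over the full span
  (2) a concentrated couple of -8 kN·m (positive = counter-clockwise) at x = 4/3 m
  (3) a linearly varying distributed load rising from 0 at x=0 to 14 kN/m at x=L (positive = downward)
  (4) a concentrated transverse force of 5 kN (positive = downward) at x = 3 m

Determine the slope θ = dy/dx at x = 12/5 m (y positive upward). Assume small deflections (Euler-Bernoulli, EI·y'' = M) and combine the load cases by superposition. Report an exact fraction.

θ(12/5) = 1436/234375 rad

Load 1 — uniform load w=15 kN/m over full span:
  θ_1 = -wx(L-x)(L-2x)/(12EI) = -15·(12/5)·(4-(12/5))·(4-2·(12/5))/(12·1000) = 12/3125 rad
Load 2 — applied couple M₀=-8 kN·m at a=4/3 m (b=L-a=8/3):
  θ_2 = (R_Ax²/2 - M_Ax - M₀(x-a))/EI  [x>a] with R_A=-8/3, M_A=0 = ((-8/3)·(12/5)²/2 - 0·(12/5) - (-8)·((12/5)-(4/3)))/1000 = 8/9375 rad
Load 3 — triangular load w₀=14 kN/m (0→w₀ over full span):
  θ_3 = -w₀(2x(L-x)(L-2x)(x+2L)+x²(L-x)²)/(120LEI) = -14·(2·(12/5)·(4-(12/5))·(4-2·(12/5))·((12/5)+2·4)+(12/5)²·(4-(12/5))²)/(120·4·1000) = 112/78125 rad
Load 4 — point force P=5 kN at a=3 m (b=L-a=1):
  θ_4 = -Pb²x(2aL-(3a+b)x)/(2L³EI)  [x≤a] = -5·1²·(12/5)·(2·3·4-(3·3+1)·(12/5))/(2·4³·1000) = 0 rad
Superposition: θ = Σ θ_i = 1436/234375 rad ≈ 0.006127 rad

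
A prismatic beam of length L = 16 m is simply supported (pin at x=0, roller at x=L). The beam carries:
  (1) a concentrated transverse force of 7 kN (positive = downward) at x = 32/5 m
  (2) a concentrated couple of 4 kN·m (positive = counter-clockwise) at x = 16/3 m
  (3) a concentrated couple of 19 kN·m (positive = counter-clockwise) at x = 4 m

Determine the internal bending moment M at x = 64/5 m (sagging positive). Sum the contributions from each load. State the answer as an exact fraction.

Load 1 — point force P=7 kN at a=32/5 m (b=L-a=48/5):
  M_1 = Pa(L-x)/L  [x>a] = 7·(32/5)·(16-(64/5))/16 = 224/25 kN·m
Load 2 — applied couple M₀=4 kN·m at a=16/3 m (b=L-a=32/3):
  M_2 = M₀x/L - M₀  [x>a] = 4·(64/5)/16 - 4 = -4/5 kN·m
Load 3 — applied couple M₀=19 kN·m at a=4 m (b=L-a=12):
  M_3 = M₀x/L - M₀  [x>a] = 19·(64/5)/16 - 19 = -19/5 kN·m
Superposition: M = Σ M_i = 109/25 kN·m ≈ 4.360000 kN·m

M(64/5) = 109/25 kN·m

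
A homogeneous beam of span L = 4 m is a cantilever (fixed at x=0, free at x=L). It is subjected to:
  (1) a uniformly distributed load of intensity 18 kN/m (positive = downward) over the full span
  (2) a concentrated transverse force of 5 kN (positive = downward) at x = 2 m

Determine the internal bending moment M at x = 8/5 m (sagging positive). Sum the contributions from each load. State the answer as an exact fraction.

Load 1 — uniform load w=18 kN/m over full span:
  M_1 = -w(L-x)²/2 = -18·(4-(8/5))²/2 = -1296/25 kN·m
Load 2 — point force P=5 kN at a=2 m (b=L-a=2):
  M_2 = -P(a-x)  [x≤a] = -5·(2-(8/5)) = -2 kN·m
Superposition: M = Σ M_i = -1346/25 kN·m ≈ -53.840000 kN·m

M(8/5) = -1346/25 kN·m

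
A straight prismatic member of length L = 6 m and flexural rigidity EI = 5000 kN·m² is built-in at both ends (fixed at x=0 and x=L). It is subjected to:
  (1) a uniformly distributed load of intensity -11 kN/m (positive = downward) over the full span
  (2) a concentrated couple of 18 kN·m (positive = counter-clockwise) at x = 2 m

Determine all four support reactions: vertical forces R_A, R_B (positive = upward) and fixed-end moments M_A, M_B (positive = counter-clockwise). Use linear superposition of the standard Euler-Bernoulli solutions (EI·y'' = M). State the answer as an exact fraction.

Load 1 — uniform load w=-11 kN/m over full span:
  R_A = wL/2 = (-11)·6/2 = -33 kN
  M_A = wL²/12 = (-11)·6²/12 = -33 kN·m
  R_B = wL/2 = (-11)·6/2 = -33 kN
  M_B = -wL²/12 = -(-11)·6²/12 = 33 kN·m
Load 2 — applied couple M₀=18 kN·m at a=2 m (b=L-a=4):
  R_A = 6M₀ab/L³ = 6·18·2·4/6³ = 4 kN
  M_A = M₀b(2a-b)/L² = 18·4·(2·2-4)/6² = 0 kN·m
  R_B = -6M₀ab/L³ = -6·18·2·4/6³ = -4 kN
  M_B = M₀a(2b-a)/L² = 18·2·(2·4-2)/6² = 6 kN·m
Superposition: R_A = -29 kN, M_A = -33 kN·m, R_B = -37 kN, M_B = 39 kN·m

R_A = -29 kN, M_A = -33 kN·m, R_B = -37 kN, M_B = 39 kN·m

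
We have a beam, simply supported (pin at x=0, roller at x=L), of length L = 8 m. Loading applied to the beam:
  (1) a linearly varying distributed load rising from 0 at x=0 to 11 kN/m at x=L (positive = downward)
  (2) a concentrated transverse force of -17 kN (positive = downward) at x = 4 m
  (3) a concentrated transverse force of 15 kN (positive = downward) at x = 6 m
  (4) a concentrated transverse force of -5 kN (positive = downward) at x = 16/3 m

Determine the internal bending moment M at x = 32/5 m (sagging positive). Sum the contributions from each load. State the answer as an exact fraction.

Load 1 — triangular load w₀=11 kN/m (0→w₀ over full span):
  M_1 = w₀Lx/6 - w₀x³/(6L) = 11·8·(32/5)/6 - 11·(32/5)³/(6·8) = 4224/125 kN·m
Load 2 — point force P=-17 kN at a=4 m (b=L-a=4):
  M_2 = Pa(L-x)/L  [x>a] = (-17)·4·(8-(32/5))/8 = -68/5 kN·m
Load 3 — point force P=15 kN at a=6 m (b=L-a=2):
  M_3 = Pa(L-x)/L  [x>a] = 15·6·(8-(32/5))/8 = 18 kN·m
Load 4 — point force P=-5 kN at a=16/3 m (b=L-a=8/3):
  M_4 = Pa(L-x)/L  [x>a] = (-5)·(16/3)·(8-(32/5))/8 = -16/3 kN·m
Superposition: M = Σ M_i = 12322/375 kN·m ≈ 32.858667 kN·m

M(32/5) = 12322/375 kN·m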